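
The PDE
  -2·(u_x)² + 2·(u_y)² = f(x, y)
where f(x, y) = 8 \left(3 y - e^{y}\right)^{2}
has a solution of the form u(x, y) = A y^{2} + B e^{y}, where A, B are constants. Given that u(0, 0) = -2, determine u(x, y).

Substitute the ansatz u = A y^{2} + B e^{y} into the left-hand side.
Derivatives of the ansatz:
  u_x = 0
  u_y = 2 A y + B e^{y}
Term by term:
  -2·(u_x)² = 0
  2·(u_y)² = 8 A^{2} y^{2} + 8 A B y e^{y} + 2 B^{2} e^{2 y}
So the left-hand side equals
  8 A^{2} y^{2} + 8 A B y e^{y} + 2 B^{2} e^{2 y}
This must equal f(x, y) identically; expanded, f = 72 y^{2} - 48 y e^{y} + 8 e^{2 y}.
Matching coefficients of the independent functions:
  [y^{2}]:  8 A^{2} = 72
  [y e^{y}]:  8 A B = -48
  [e^{2 y}]:  2 B^{2} = 8
These equations allow (A, B) = (-3, 2) or (3, -2).
Impose the point condition(s):
  u(0, 0) = -2  ⟹  B = -2
Only A = 3, B = -2 satisfies everything.
Hence u(x, y) = 3 y^{2} - 2 e^{y}.

Answer: u(x, y) = 3 y^{2} - 2 e^{y}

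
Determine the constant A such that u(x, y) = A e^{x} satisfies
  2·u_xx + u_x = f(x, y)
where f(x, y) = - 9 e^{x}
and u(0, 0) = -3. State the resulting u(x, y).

Substitute the ansatz u = A e^{x} into the left-hand side.
Derivatives of the ansatz:
  u_xx = A e^{x}
  u_x = A e^{x}
Term by term:
  2·u_xx = 2 A e^{x}
  u_x = A e^{x}
So the left-hand side equals
  3 A e^{x}
This must equal f(x, y) = - 9 e^{x} identically.
Matching coefficients of the independent functions:
  [e^{x}]:  3 A = -9
Solving: A = -3.
Check against the point condition:
  u(0, 0) = -3  ⟹  A = -3  ✓
Hence u(x, y) = - 3 e^{x}.

Answer: u(x, y) = - 3 e^{x}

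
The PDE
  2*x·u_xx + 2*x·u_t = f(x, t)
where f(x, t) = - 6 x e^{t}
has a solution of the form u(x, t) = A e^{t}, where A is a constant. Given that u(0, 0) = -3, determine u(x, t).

Substitute the ansatz u = A e^{t} into the left-hand side.
Derivatives of the ansatz:
  u_xx = 0
  u_t = A e^{t}
Term by term:
  2*x·u_xx = 0
  2*x·u_t = 2 A x e^{t}
So the left-hand side equals
  2 A x e^{t}
This must equal f(x, t) = - 6 x e^{t} identically.
Matching coefficients of the independent functions:
  [x e^{t}]:  2 A = -6
Solving: A = -3.
Check against the point condition:
  u(0, 0) = -3  ⟹  A = -3  ✓
Hence u(x, t) = - 3 e^{t}.

Answer: u(x, t) = - 3 e^{t}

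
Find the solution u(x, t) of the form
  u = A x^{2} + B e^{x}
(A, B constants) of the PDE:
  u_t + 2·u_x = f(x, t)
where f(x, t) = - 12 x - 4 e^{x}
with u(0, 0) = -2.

Answer: u(x, t) = - 3 x^{2} - 2 e^{x}

Derivation:
Substitute the ansatz u = A x^{2} + B e^{x} into the left-hand side.
Derivatives of the ansatz:
  u_t = 0
  u_x = 2 A x + B e^{x}
Term by term:
  u_t = 0
  2·u_x = 4 A x + 2 B e^{x}
So the left-hand side equals
  4 A x + 2 B e^{x}
This must equal f(x, t) = - 12 x - 4 e^{x} identically.
Matching coefficients of the independent functions:
  [x]:  4 A = -12
  [e^{x}]:  2 B = -4
Solving: A = -3, B = -2.
Check against the point condition:
  u(0, 0) = -2  ⟹  B = -2  ✓
Hence u(x, t) = - 3 x^{2} - 2 e^{x}.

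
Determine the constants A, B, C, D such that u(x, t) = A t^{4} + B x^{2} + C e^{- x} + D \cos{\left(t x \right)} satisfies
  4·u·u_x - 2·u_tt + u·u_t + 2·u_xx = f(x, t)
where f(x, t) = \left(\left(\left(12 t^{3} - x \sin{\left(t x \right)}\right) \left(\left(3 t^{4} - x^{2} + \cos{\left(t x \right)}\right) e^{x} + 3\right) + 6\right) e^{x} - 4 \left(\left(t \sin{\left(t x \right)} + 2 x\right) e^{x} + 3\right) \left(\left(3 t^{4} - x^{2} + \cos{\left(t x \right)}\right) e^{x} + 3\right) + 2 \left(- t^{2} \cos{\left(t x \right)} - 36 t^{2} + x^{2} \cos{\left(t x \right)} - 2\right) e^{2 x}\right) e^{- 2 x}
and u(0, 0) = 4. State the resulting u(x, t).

Answer: u(x, t) = 3 t^{4} - x^{2} + \cos{\left(t x \right)} + 3 e^{- x}

Derivation:
Substitute the ansatz u = A t^{4} + B x^{2} + C e^{- x} + D \cos{\left(t x \right)} into the left-hand side.
Derivatives of the ansatz:
  u_x = 2 B x - C e^{- x} - D t \sin{\left(t x \right)}
  u_tt = 12 A t^{2} - D x^{2} \cos{\left(t x \right)}
  u_t = 4 A t^{3} - D x \sin{\left(t x \right)}
  u_xx = 2 B + C e^{- x} - D t^{2} \cos{\left(t x \right)}
Term by term:
  4·u·u_x = 8 A B t^{4} x - 4 A C t^{4} e^{- x} - 4 A D t^{5} \sin{\left(t x \right)} + 8 B^{2} x^{3} - 4 B C x^{2} e^{- x} + 8 B C x e^{- x} - 4 B D t x^{2} \sin{\left(t x \right)} + 8 B D x \cos{\left(t x \right)} - 4 C^{2} e^{- 2 x} - 4 C D t e^{- x} \sin{\left(t x \right)} - 4 C D e^{- x} \cos{\left(t x \right)} - 4 D^{2} t \sin{\left(t x \right)} \cos{\left(t x \right)}
  -2·u_tt = - 24 A t^{2} + 2 D x^{2} \cos{\left(t x \right)}
  u·u_t = 4 A^{2} t^{7} + 4 A B t^{3} x^{2} + 4 A C t^{3} e^{- x} - A D t^{4} x \sin{\left(t x \right)} + 4 A D t^{3} \cos{\left(t x \right)} - B D x^{3} \sin{\left(t x \right)} - C D x e^{- x} \sin{\left(t x \right)} - D^{2} x \sin{\left(t x \right)} \cos{\left(t x \right)}
  2·u_xx = 4 B + 2 C e^{- x} - 2 D t^{2} \cos{\left(t x \right)}
Sum these and collect like terms in the independent variables.
This must equal f(x, t) identically; expanded, f = 36 t^{7} - 12 t^{5} \sin{\left(t x \right)} - 3 t^{4} x \sin{\left(t x \right)} - 24 t^{4} x - 36 t^{4} e^{- x} - 12 t^{3} x^{2} + 12 t^{3} \cos{\left(t x \right)} + 36 t^{3} e^{- x} - 2 t^{2} \cos{\left(t x \right)} - 72 t^{2} + 4 t x^{2} \sin{\left(t x \right)} - 4 t \sin{\left(t x \right)} \cos{\left(t x \right)} - 12 t e^{- x} \sin{\left(t x \right)} + x^{3} \sin{\left(t x \right)} + 8 x^{3} + 2 x^{2} \cos{\left(t x \right)} + 12 x^{2} e^{- x} - x \sin{\left(t x \right)} \cos{\left(t x \right)} - 8 x \cos{\left(t x \right)} - 3 x e^{- x} \sin{\left(t x \right)} - 24 x e^{- x} - 4 - 12 e^{- x} \cos{\left(t x \right)} + 6 e^{- x} - 36 e^{- 2 x}.
Matching coefficients of the independent functions:
(each divided by its leading coefficient; functions giving the same equation are listed together)
  [constant term]:  B + 1 = 0
  [t^{2}]:  A - 3 = 0
  [t^{7}]:  A^{2} - 9 = 0
  [x^{3}]:  B^{2} - 1 = 0
  [t^{2} \cos{\left(t x \right)}, x^{2} \cos{\left(t x \right)}]:  D - 1 = 0
  [t^{3} x^{2}, t^{4} x]:  A B + 3 = 0
  [t^{3} e^{- x}, t^{4} e^{- x}]:  A C - 9 = 0
  [t^{3} \cos{\left(t x \right)}, t^{5} \sin{\left(t x \right)}, t^{4} x \sin{\left(t x \right)}]:  A D - 3 = 0
  [x e^{- x}, x^{2} e^{- x}]:  B C + 3 = 0
  [x \cos{\left(t x \right)}, x^{3} \sin{\left(t x \right)}, t x^{2} \sin{\left(t x \right)}]:  B D + 1 = 0
  [e^{- x} \cos{\left(t x \right)}, t e^{- x} \sin{\left(t x \right)}, x e^{- x} \sin{\left(t x \right)}]:  C D - 3 = 0
  [t \sin{\left(t x \right)} \cos{\left(t x \right)}, x \sin{\left(t x \right)} \cos{\left(t x \right)}]:  D^{2} - 1 = 0
  [e^{- 2 x}]:  C^{2} - 9 = 0
  [e^{- x}]:  C - 3 = 0
Solving: A = 3, B = -1, C = 3, D = 1.
Check against the point condition:
  u(0, 0) = 4  ⟹  C + D = 4  ✓
Hence u(x, t) = 3 t^{4} - x^{2} + \cos{\left(t x \right)} + 3 e^{- x}.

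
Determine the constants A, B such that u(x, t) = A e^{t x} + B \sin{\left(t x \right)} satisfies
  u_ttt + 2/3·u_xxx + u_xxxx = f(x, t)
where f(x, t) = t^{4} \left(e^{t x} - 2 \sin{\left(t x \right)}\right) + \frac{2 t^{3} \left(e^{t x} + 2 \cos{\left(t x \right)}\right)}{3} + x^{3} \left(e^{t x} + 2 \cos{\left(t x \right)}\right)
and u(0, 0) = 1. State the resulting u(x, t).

Substitute the ansatz u = A e^{t x} + B \sin{\left(t x \right)} into the left-hand side.
Derivatives of the ansatz:
  u_ttt = A x^{3} e^{t x} - B x^{3} \cos{\left(t x \right)}
  u_xxx = A t^{3} e^{t x} - B t^{3} \cos{\left(t x \right)}
  u_xxxx = A t^{4} e^{t x} + B t^{4} \sin{\left(t x \right)}
Term by term:
  u_ttt = A x^{3} e^{t x} - B x^{3} \cos{\left(t x \right)}
  2/3·u_xxx = \frac{2 A t^{3} e^{t x}}{3} - \frac{2 B t^{3} \cos{\left(t x \right)}}{3}
  u_xxxx = A t^{4} e^{t x} + B t^{4} \sin{\left(t x \right)}
So the left-hand side equals
  A t^{4} e^{t x} + \frac{2 A t^{3} e^{t x}}{3} + A x^{3} e^{t x} + B t^{4} \sin{\left(t x \right)} - \frac{2 B t^{3} \cos{\left(t x \right)}}{3} - B x^{3} \cos{\left(t x \right)}
This must equal f(x, t) identically; expanded, f = t^{4} e^{t x} - 2 t^{4} \sin{\left(t x \right)} + \frac{2 t^{3} e^{t x}}{3} + \frac{4 t^{3} \cos{\left(t x \right)}}{3} + x^{3} e^{t x} + 2 x^{3} \cos{\left(t x \right)}.
Matching coefficients of the independent functions:
  [t^{3} e^{t x}]:  \frac{2 A}{3} = \frac{2}{3}
  [t^{3} \cos{\left(t x \right)}]:  - \frac{2 B}{3} = \frac{4}{3}
  [t^{4} e^{t x}, x^{3} e^{t x}]:  A = 1
  [t^{4} \sin{\left(t x \right)}]:  B = -2
  [x^{3} \cos{\left(t x \right)}]:  - B = 2
Solving: A = 1, B = -2.
Check against the point condition:
  u(0, 0) = 1  ⟹  A = 1  ✓
Hence u(x, t) = e^{t x} - 2 \sin{\left(t x \right)}.

Answer: u(x, t) = e^{t x} - 2 \sin{\left(t x \right)}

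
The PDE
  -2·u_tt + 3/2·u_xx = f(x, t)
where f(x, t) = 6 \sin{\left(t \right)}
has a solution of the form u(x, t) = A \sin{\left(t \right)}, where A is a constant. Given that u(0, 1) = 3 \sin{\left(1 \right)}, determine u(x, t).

Substitute the ansatz u = A \sin{\left(t \right)} into the left-hand side.
Derivatives of the ansatz:
  u_tt = - A \sin{\left(t \right)}
  u_xx = 0
Term by term:
  -2·u_tt = 2 A \sin{\left(t \right)}
  3/2·u_xx = 0
So the left-hand side equals
  2 A \sin{\left(t \right)}
This must equal f(x, t) = 6 \sin{\left(t \right)} identically.
Matching coefficients of the independent functions:
  [\sin{\left(t \right)}]:  2 A = 6
Solving: A = 3.
Check against the point condition:
  u(0, 1) = 3 \sin{\left(1 \right)}  ⟹  A \sin{\left(1 \right)} = 3 \sin{\left(1 \right)}  ✓
Hence u(x, t) = 3 \sin{\left(t \right)}.

Answer: u(x, t) = 3 \sin{\left(t \right)}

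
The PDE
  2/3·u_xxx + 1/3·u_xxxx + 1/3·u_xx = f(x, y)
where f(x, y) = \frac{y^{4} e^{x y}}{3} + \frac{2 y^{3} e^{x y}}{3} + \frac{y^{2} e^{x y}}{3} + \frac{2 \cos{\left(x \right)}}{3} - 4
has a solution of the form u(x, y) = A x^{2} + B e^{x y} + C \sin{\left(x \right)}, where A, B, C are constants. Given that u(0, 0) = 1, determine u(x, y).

Substitute the ansatz u = A x^{2} + B e^{x y} + C \sin{\left(x \right)} into the left-hand side.
Derivatives of the ansatz:
  u_xxx = B y^{3} e^{x y} - C \cos{\left(x \right)}
  u_xxxx = B y^{4} e^{x y} + C \sin{\left(x \right)}
  u_xx = 2 A + B y^{2} e^{x y} - C \sin{\left(x \right)}
Term by term:
  2/3·u_xxx = \frac{2 B y^{3} e^{x y}}{3} - \frac{2 C \cos{\left(x \right)}}{3}
  1/3·u_xxxx = \frac{B y^{4} e^{x y}}{3} + \frac{C \sin{\left(x \right)}}{3}
  1/3·u_xx = \frac{2 A}{3} + \frac{B y^{2} e^{x y}}{3} - \frac{C \sin{\left(x \right)}}{3}
So the left-hand side equals
  \frac{2 A}{3} + \frac{B y^{4} e^{x y}}{3} + \frac{2 B y^{3} e^{x y}}{3} + \frac{B y^{2} e^{x y}}{3} - \frac{2 C \cos{\left(x \right)}}{3}
This must equal f(x, y) = \frac{y^{4} e^{x y}}{3} + \frac{2 y^{3} e^{x y}}{3} + \frac{y^{2} e^{x y}}{3} + \frac{2 \cos{\left(x \right)}}{3} - 4 identically.
Matching coefficients of the independent functions:
  [constant term]:  \frac{2 A}{3} = -4
  [y^{2} e^{x y}, y^{4} e^{x y}]:  \frac{B}{3} = \frac{1}{3}
  [y^{3} e^{x y}]:  \frac{2 B}{3} = \frac{2}{3}
  [\cos{\left(x \right)}]:  - \frac{2 C}{3} = \frac{2}{3}
Solving: A = -6, B = 1, C = -1.
Check against the point condition:
  u(0, 0) = 1  ⟹  B = 1  ✓
Hence u(x, y) = - 6 x^{2} + e^{x y} - \sin{\left(x \right)}.

Answer: u(x, y) = - 6 x^{2} + e^{x y} - \sin{\left(x \right)}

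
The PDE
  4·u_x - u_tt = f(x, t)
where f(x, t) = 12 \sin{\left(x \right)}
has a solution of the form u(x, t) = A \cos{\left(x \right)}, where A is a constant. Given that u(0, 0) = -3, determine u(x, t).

Substitute the ansatz u = A \cos{\left(x \right)} into the left-hand side.
Derivatives of the ansatz:
  u_x = - A \sin{\left(x \right)}
  u_tt = 0
Term by term:
  4·u_x = - 4 A \sin{\left(x \right)}
  -u_tt = 0
So the left-hand side equals
  - 4 A \sin{\left(x \right)}
This must equal f(x, t) = 12 \sin{\left(x \right)} identically.
Matching coefficients of the independent functions:
  [\sin{\left(x \right)}]:  - 4 A = 12
Solving: A = -3.
Check against the point condition:
  u(0, 0) = -3  ⟹  A = -3  ✓
Hence u(x, t) = - 3 \cos{\left(x \right)}.

Answer: u(x, t) = - 3 \cos{\left(x \right)}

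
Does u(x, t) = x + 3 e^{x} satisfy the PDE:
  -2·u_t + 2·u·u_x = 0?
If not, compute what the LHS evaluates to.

Evaluate each term of the left-hand side for u = x + 3 e^{x}.
Derivatives:
  u_t = 0
  u_x = 3 e^{x} + 1
Terms:
  -2·u_t = 0
  2·u·u_x = 2 \left(x + 3 e^{x}\right) \left(3 e^{x} + 1\right)
Sum: LHS = 2 \left(x + 3 e^{x}\right) \left(3 e^{x} + 1\right)
Given right-hand side: 0. Difference LHS − RHS = 2 \left(x + 3 e^{x}\right) \left(3 e^{x} + 1\right) ≠ 0, so u is not a solution.

Answer: No, the LHS evaluates to 2 \left(x + 3 e^{x}\right) \left(3 e^{x} + 1\right)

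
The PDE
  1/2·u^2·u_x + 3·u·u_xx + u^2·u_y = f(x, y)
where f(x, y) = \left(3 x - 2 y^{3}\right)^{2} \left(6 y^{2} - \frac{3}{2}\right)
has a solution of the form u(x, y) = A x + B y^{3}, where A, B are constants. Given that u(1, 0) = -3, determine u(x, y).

Substitute the ansatz u = A x + B y^{3} into the left-hand side.
Derivatives of the ansatz:
  u_x = A
  u_xx = 0
  u_y = 3 B y^{2}
Term by term:
  1/2·u^2·u_x = \frac{A^{3} x^{2}}{2} + A^{2} B x y^{3} + \frac{A B^{2} y^{6}}{2}
  3·u·u_xx = 0
  u^2·u_y = 3 A^{2} B x^{2} y^{2} + 6 A B^{2} x y^{5} + 3 B^{3} y^{8}
So the left-hand side equals
  \frac{A^{3} x^{2}}{2} + 3 A^{2} B x^{2} y^{2} + A^{2} B x y^{3} + 6 A B^{2} x y^{5} + \frac{A B^{2} y^{6}}{2} + 3 B^{3} y^{8}
This must equal f(x, y) identically; expanded, f = 54 x^{2} y^{2} - \frac{27 x^{2}}{2} - 72 x y^{5} + 18 x y^{3} + 24 y^{8} - 6 y^{6}.
Matching coefficients of the independent functions:
  [x^{2}]:  \frac{A^{3}}{2} = - \frac{27}{2}
  [y^{6}]:  \frac{A B^{2}}{2} = -6
  [y^{8}]:  3 B^{3} = 24
  [x y^{3}]:  A^{2} B = 18
  [x y^{5}]:  6 A B^{2} = -72
  [x^{2} y^{2}]:  3 A^{2} B = 54
Solving: A = -3, B = 2.
Check against the point condition:
  u(1, 0) = -3  ⟹  A = -3  ✓
Hence u(x, y) = - 3 x + 2 y^{3}.

Answer: u(x, y) = - 3 x + 2 y^{3}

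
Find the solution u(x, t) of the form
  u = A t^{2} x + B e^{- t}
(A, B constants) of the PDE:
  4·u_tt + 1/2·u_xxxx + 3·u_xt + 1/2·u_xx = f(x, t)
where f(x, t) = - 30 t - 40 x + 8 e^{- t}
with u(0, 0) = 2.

Substitute the ansatz u = A t^{2} x + B e^{- t} into the left-hand side.
Derivatives of the ansatz:
  u_tt = 2 A x + B e^{- t}
  u_xxxx = 0
  u_xt = 2 A t
  u_xx = 0
Term by term:
  4·u_tt = 8 A x + 4 B e^{- t}
  1/2·u_xxxx = 0
  3·u_xt = 6 A t
  1/2·u_xx = 0
So the left-hand side equals
  6 A t + 8 A x + 4 B e^{- t}
This must equal f(x, t) = - 30 t - 40 x + 8 e^{- t} identically.
Matching coefficients of the independent functions:
  [t]:  6 A = -30
  [x]:  8 A = -40
  [e^{- t}]:  4 B = 8
Solving: A = -5, B = 2.
Check against the point condition:
  u(0, 0) = 2  ⟹  B = 2  ✓
Hence u(x, t) = - 5 t^{2} x + 2 e^{- t}.

Answer: u(x, t) = - 5 t^{2} x + 2 e^{- t}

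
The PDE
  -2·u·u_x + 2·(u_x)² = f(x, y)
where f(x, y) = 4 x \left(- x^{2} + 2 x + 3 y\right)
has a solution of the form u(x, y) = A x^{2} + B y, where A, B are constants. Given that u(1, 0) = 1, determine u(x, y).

Answer: u(x, y) = x^{2} - 3 y

Derivation:
Substitute the ansatz u = A x^{2} + B y into the left-hand side.
Derivatives of the ansatz:
  u_x = 2 A x
Term by term:
  -2·u·u_x = - 4 A^{2} x^{3} - 4 A B x y
  2·(u_x)² = 8 A^{2} x^{2}
So the left-hand side equals
  - 4 A^{2} x^{3} + 8 A^{2} x^{2} - 4 A B x y
This must equal f(x, y) identically; expanded, f = - 4 x^{3} + 8 x^{2} + 12 x y.
Matching coefficients of the independent functions:
  [x^{2}]:  8 A^{2} = 8
  [x^{3}]:  - 4 A^{2} = -4
  [x y]:  - 4 A B = 12
These equations allow (A, B) = (-1, 3) or (1, -3).
Impose the point condition(s):
  u(1, 0) = 1  ⟹  A = 1
Only A = 1, B = -3 satisfies everything.
Hence u(x, y) = x^{2} - 3 y.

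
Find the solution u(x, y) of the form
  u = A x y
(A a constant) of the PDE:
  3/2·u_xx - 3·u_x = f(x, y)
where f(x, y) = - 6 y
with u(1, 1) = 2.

Answer: u(x, y) = 2 x y

Derivation:
Substitute the ansatz u = A x y into the left-hand side.
Derivatives of the ansatz:
  u_xx = 0
  u_x = A y
Term by term:
  3/2·u_xx = 0
  -3·u_x = - 3 A y
So the left-hand side equals
  - 3 A y
This must equal f(x, y) = - 6 y identically.
Matching coefficients of the independent functions:
  [y]:  - 3 A = -6
Solving: A = 2.
Check against the point condition:
  u(1, 1) = 2  ⟹  A = 2  ✓
Hence u(x, y) = 2 x y.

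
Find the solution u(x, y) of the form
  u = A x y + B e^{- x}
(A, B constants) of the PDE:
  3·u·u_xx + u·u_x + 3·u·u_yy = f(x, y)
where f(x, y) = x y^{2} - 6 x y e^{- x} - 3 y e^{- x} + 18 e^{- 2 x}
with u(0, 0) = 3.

Answer: u(x, y) = - x y + 3 e^{- x}

Derivation:
Substitute the ansatz u = A x y + B e^{- x} into the left-hand side.
Derivatives of the ansatz:
  u_xx = B e^{- x}
  u_x = A y - B e^{- x}
  u_yy = 0
Term by term:
  3·u·u_xx = 3 A B x y e^{- x} + 3 B^{2} e^{- 2 x}
  u·u_x = A^{2} x y^{2} - A B x y e^{- x} + A B y e^{- x} - B^{2} e^{- 2 x}
  3·u·u_yy = 0
So the left-hand side equals
  A^{2} x y^{2} + 2 A B x y e^{- x} + A B y e^{- x} + 2 B^{2} e^{- 2 x}
This must equal f(x, y) = x y^{2} - 6 x y e^{- x} - 3 y e^{- x} + 18 e^{- 2 x} identically.
Matching coefficients of the independent functions:
  [x y^{2}]:  A^{2} = 1
  [y e^{- x}]:  A B = -3
  [x y e^{- x}]:  2 A B = -6
  [e^{- 2 x}]:  2 B^{2} = 18
These equations allow (A, B) = (-1, 3) or (1, -3).
Impose the point condition(s):
  u(0, 0) = 3  ⟹  B = 3
Only A = -1, B = 3 satisfies everything.
Hence u(x, y) = - x y + 3 e^{- x}.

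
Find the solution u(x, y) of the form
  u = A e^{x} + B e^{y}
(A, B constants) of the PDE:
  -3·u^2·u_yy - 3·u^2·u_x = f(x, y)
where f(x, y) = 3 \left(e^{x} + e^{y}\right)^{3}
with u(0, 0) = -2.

Answer: u(x, y) = - e^{x} - e^{y}

Derivation:
Substitute the ansatz u = A e^{x} + B e^{y} into the left-hand side.
Derivatives of the ansatz:
  u_yy = B e^{y}
  u_x = A e^{x}
Term by term:
  -3·u^2·u_yy = - 3 A^{2} B e^{2 x} e^{y} - 6 A B^{2} e^{x} e^{2 y} - 3 B^{3} e^{3 y}
  -3·u^2·u_x = - 3 A^{3} e^{3 x} - 6 A^{2} B e^{2 x} e^{y} - 3 A B^{2} e^{x} e^{2 y}
So the left-hand side equals
  - 3 A^{3} e^{3 x} - 9 A^{2} B e^{2 x} e^{y} - 9 A B^{2} e^{x} e^{2 y} - 3 B^{3} e^{3 y}
This must equal f(x, y) identically; expanded, f = 3 e^{3 x} + 9 e^{2 x} e^{y} + 9 e^{x} e^{2 y} + 3 e^{3 y}.
Matching coefficients of the independent functions:
  [e^{x} e^{2 y}]:  - 9 A B^{2} = 9
  [e^{2 x} e^{y}]:  - 9 A^{2} B = 9
  [e^{3 x}]:  - 3 A^{3} = 3
  [e^{3 y}]:  - 3 B^{3} = 3
Solving: A = -1, B = -1.
Check against the point condition:
  u(0, 0) = -2  ⟹  A + B = -2  ✓
Hence u(x, y) = - e^{x} - e^{y}.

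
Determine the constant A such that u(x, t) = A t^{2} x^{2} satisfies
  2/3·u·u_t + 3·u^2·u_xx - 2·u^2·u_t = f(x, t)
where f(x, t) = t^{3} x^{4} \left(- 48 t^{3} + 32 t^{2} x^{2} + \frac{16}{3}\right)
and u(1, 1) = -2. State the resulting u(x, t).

Substitute the ansatz u = A t^{2} x^{2} into the left-hand side.
Derivatives of the ansatz:
  u_t = 2 A t x^{2}
  u_xx = 2 A t^{2}
Term by term:
  2/3·u·u_t = \frac{4 A^{2} t^{3} x^{4}}{3}
  3·u^2·u_xx = 6 A^{3} t^{6} x^{4}
  -2·u^2·u_t = - 4 A^{3} t^{5} x^{6}
So the left-hand side equals
  6 A^{3} t^{6} x^{4} - 4 A^{3} t^{5} x^{6} + \frac{4 A^{2} t^{3} x^{4}}{3}
This must equal f(x, t) identically; expanded, f = - 48 t^{6} x^{4} + 32 t^{5} x^{6} + \frac{16 t^{3} x^{4}}{3}.
Matching coefficients of the independent functions:
  [t^{3} x^{4}]:  \frac{4 A^{2}}{3} = \frac{16}{3}
  [t^{5} x^{6}]:  - 4 A^{3} = 32
  [t^{6} x^{4}]:  6 A^{3} = -48
Solving: A = -2.
Check against the point condition:
  u(1, 1) = -2  ⟹  A = -2  ✓
Hence u(x, t) = - 2 t^{2} x^{2}.

Answer: u(x, t) = - 2 t^{2} x^{2}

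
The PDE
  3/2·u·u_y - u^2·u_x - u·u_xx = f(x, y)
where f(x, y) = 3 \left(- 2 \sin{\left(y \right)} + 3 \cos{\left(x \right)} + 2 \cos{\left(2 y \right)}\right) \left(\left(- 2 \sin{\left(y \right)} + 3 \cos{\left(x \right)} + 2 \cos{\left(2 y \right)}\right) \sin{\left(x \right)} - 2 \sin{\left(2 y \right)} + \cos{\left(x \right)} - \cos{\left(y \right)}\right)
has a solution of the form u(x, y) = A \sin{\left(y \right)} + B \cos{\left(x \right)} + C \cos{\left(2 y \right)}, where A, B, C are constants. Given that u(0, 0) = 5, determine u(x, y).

Substitute the ansatz u = A \sin{\left(y \right)} + B \cos{\left(x \right)} + C \cos{\left(2 y \right)} into the left-hand side.
Derivatives of the ansatz:
  u_y = A \cos{\left(y \right)} - 2 C \sin{\left(2 y \right)}
  u_x = - B \sin{\left(x \right)}
  u_xx = - B \cos{\left(x \right)}
Term by term:
  3/2·u·u_y = \frac{3 A^{2} \sin{\left(y \right)} \cos{\left(y \right)}}{2} + \frac{3 A B \cos{\left(x \right)} \cos{\left(y \right)}}{2} - 3 A C \sin{\left(y \right)} \sin{\left(2 y \right)} + \frac{3 A C \cos{\left(y \right)} \cos{\left(2 y \right)}}{2} - 3 B C \sin{\left(2 y \right)} \cos{\left(x \right)} - 3 C^{2} \sin{\left(2 y \right)} \cos{\left(2 y \right)}
  -u^2·u_x = A^{2} B \sin{\left(x \right)} \sin^{2}{\left(y \right)} + 2 A B^{2} \sin{\left(x \right)} \sin{\left(y \right)} \cos{\left(x \right)} + 2 A B C \sin{\left(x \right)} \sin{\left(y \right)} \cos{\left(2 y \right)} + B^{3} \sin{\left(x \right)} \cos^{2}{\left(x \right)} + 2 B^{2} C \sin{\left(x \right)} \cos{\left(x \right)} \cos{\left(2 y \right)} + B C^{2} \sin{\left(x \right)} \cos^{2}{\left(2 y \right)}
  -u·u_xx = A B \sin{\left(y \right)} \cos{\left(x \right)} + B^{2} \cos^{2}{\left(x \right)} + B C \cos{\left(x \right)} \cos{\left(2 y \right)}
So the left-hand side equals
  A^{2} B \sin{\left(x \right)} \sin^{2}{\left(y \right)} + \frac{3 A^{2} \sin{\left(y \right)} \cos{\left(y \right)}}{2} + 2 A B^{2} \sin{\left(x \right)} \sin{\left(y \right)} \cos{\left(x \right)} + 2 A B C \sin{\left(x \right)} \sin{\left(y \right)} \cos{\left(2 y \right)} + A B \sin{\left(y \right)} \cos{\left(x \right)} + \frac{3 A B \cos{\left(x \right)} \cos{\left(y \right)}}{2} - 3 A C \sin{\left(y \right)} \sin{\left(2 y \right)} + \frac{3 A C \cos{\left(y \right)} \cos{\left(2 y \right)}}{2} + B^{3} \sin{\left(x \right)} \cos^{2}{\left(x \right)} + 2 B^{2} C \sin{\left(x \right)} \cos{\left(x \right)} \cos{\left(2 y \right)} + B^{2} \cos^{2}{\left(x \right)} + B C^{2} \sin{\left(x \right)} \cos^{2}{\left(2 y \right)} - 3 B C \sin{\left(2 y \right)} \cos{\left(x \right)} + B C \cos{\left(x \right)} \cos{\left(2 y \right)} - 3 C^{2} \sin{\left(2 y \right)} \cos{\left(2 y \right)}
This must equal f(x, y) identically; expanded, f = 12 \sin{\left(x \right)} \sin^{2}{\left(y \right)} - 36 \sin{\left(x \right)} \sin{\left(y \right)} \cos{\left(x \right)} - 24 \sin{\left(x \right)} \sin{\left(y \right)} \cos{\left(2 y \right)} + 27 \sin{\left(x \right)} \cos^{2}{\left(x \right)} + 36 \sin{\left(x \right)} \cos{\left(x \right)} \cos{\left(2 y \right)} + 12 \sin{\left(x \right)} \cos^{2}{\left(2 y \right)} + 12 \sin{\left(y \right)} \sin{\left(2 y \right)} - 6 \sin{\left(y \right)} \cos{\left(x \right)} + 6 \sin{\left(y \right)} \cos{\left(y \right)} - 18 \sin{\left(2 y \right)} \cos{\left(x \right)} - 12 \sin{\left(2 y \right)} \cos{\left(2 y \right)} + 9 \cos^{2}{\left(x \right)} - 9 \cos{\left(x \right)} \cos{\left(y \right)} + 6 \cos{\left(x \right)} \cos{\left(2 y \right)} - 6 \cos{\left(y \right)} \cos{\left(2 y \right)}.
Matching coefficients of the independent functions:
(each divided by its leading coefficient; functions giving the same equation are listed together)
  [\sin{\left(x \right)} \sin^{2}{\left(y \right)}]:  A^{2} B - 12 = 0
  [\sin{\left(x \right)} \cos^{2}{\left(x \right)}]:  B^{3} - 27 = 0
  [\sin{\left(x \right)} \cos^{2}{\left(2 y \right)}]:  B C^{2} - 12 = 0
  [\sin{\left(y \right)} \sin{\left(2 y \right)}, \cos{\left(y \right)} \cos{\left(2 y \right)}]:  A C + 4 = 0
  [\sin{\left(y \right)} \cos{\left(x \right)}, \cos{\left(x \right)} \cos{\left(y \right)}]:  A B + 6 = 0
  [\sin{\left(y \right)} \cos{\left(y \right)}]:  A^{2} - 4 = 0
  [\sin{\left(2 y \right)} \cos{\left(x \right)}, \cos{\left(x \right)} \cos{\left(2 y \right)}]:  B C - 6 = 0
  [\sin{\left(2 y \right)} \cos{\left(2 y \right)}]:  C^{2} - 4 = 0
  [\sin{\left(x \right)} \sin{\left(y \right)} \cos{\left(x \right)}]:  A B^{2} + 18 = 0
  [\sin{\left(x \right)} \sin{\left(y \right)} \cos{\left(2 y \right)}]:  A B C + 12 = 0
  [\sin{\left(x \right)} \cos{\left(x \right)} \cos{\left(2 y \right)}]:  B^{2} C - 18 = 0
  [\cos^{2}{\left(x \right)}]:  B^{2} - 9 = 0
Solving: A = -2, B = 3, C = 2.
Check against the point condition:
  u(0, 0) = 5  ⟹  B + C = 5  ✓
Hence u(x, y) = - 2 \sin{\left(y \right)} + 3 \cos{\left(x \right)} + 2 \cos{\left(2 y \right)}.

Answer: u(x, y) = - 2 \sin{\left(y \right)} + 3 \cos{\left(x \right)} + 2 \cos{\left(2 y \right)}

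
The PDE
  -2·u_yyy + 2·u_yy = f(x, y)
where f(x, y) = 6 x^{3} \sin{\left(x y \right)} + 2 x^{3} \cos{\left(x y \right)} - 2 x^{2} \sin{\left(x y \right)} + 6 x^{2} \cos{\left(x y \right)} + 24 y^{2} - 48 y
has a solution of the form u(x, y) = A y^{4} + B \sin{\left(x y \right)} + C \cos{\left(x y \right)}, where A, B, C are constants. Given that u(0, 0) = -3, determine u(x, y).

Answer: u(x, y) = y^{4} + \sin{\left(x y \right)} - 3 \cos{\left(x y \right)}

Derivation:
Substitute the ansatz u = A y^{4} + B \sin{\left(x y \right)} + C \cos{\left(x y \right)} into the left-hand side.
Derivatives of the ansatz:
  u_yyy = 24 A y - B x^{3} \cos{\left(x y \right)} + C x^{3} \sin{\left(x y \right)}
  u_yy = 12 A y^{2} - B x^{2} \sin{\left(x y \right)} - C x^{2} \cos{\left(x y \right)}
Term by term:
  -2·u_yyy = - 48 A y + 2 B x^{3} \cos{\left(x y \right)} - 2 C x^{3} \sin{\left(x y \right)}
  2·u_yy = 24 A y^{2} - 2 B x^{2} \sin{\left(x y \right)} - 2 C x^{2} \cos{\left(x y \right)}
So the left-hand side equals
  24 A y^{2} - 48 A y + 2 B x^{3} \cos{\left(x y \right)} - 2 B x^{2} \sin{\left(x y \right)} - 2 C x^{3} \sin{\left(x y \right)} - 2 C x^{2} \cos{\left(x y \right)}
This must equal f(x, y) = 6 x^{3} \sin{\left(x y \right)} + 2 x^{3} \cos{\left(x y \right)} - 2 x^{2} \sin{\left(x y \right)} + 6 x^{2} \cos{\left(x y \right)} + 24 y^{2} - 48 y identically.
Matching coefficients of the independent functions:
  [y]:  - 48 A = -48
  [y^{2}]:  24 A = 24
  [x^{2} \sin{\left(x y \right)}]:  - 2 B = -2
  [x^{2} \cos{\left(x y \right)}, x^{3} \sin{\left(x y \right)}]:  - 2 C = 6
  [x^{3} \cos{\left(x y \right)}]:  2 B = 2
Solving: A = 1, B = 1, C = -3.
Check against the point condition:
  u(0, 0) = -3  ⟹  C = -3  ✓
Hence u(x, y) = y^{4} + \sin{\left(x y \right)} - 3 \cos{\left(x y \right)}.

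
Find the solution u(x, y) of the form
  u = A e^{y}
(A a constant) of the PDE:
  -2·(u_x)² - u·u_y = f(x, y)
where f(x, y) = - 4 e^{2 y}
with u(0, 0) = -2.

Answer: u(x, y) = - 2 e^{y}

Derivation:
Substitute the ansatz u = A e^{y} into the left-hand side.
Derivatives of the ansatz:
  u_x = 0
  u_y = A e^{y}
Term by term:
  -2·(u_x)² = 0
  -u·u_y = - A^{2} e^{2 y}
So the left-hand side equals
  - A^{2} e^{2 y}
This must equal f(x, y) = - 4 e^{2 y} identically.
Matching coefficients of the independent functions:
  [e^{2 y}]:  - A^{2} = -4
These equations allow (A) = (-2) or (2).
Impose the point condition(s):
  u(0, 0) = -2  ⟹  A = -2
Only A = -2 satisfies everything.
Hence u(x, y) = - 2 e^{y}.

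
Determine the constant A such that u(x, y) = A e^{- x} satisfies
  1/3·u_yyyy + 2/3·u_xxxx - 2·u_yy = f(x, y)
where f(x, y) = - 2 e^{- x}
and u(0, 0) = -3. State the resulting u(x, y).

Answer: u(x, y) = - 3 e^{- x}

Derivation:
Substitute the ansatz u = A e^{- x} into the left-hand side.
Derivatives of the ansatz:
  u_yyyy = 0
  u_xxxx = A e^{- x}
  u_yy = 0
Term by term:
  1/3·u_yyyy = 0
  2/3·u_xxxx = \frac{2 A e^{- x}}{3}
  -2·u_yy = 0
So the left-hand side equals
  \frac{2 A e^{- x}}{3}
This must equal f(x, y) = - 2 e^{- x} identically.
Matching coefficients of the independent functions:
  [e^{- x}]:  \frac{2 A}{3} = -2
Solving: A = -3.
Check against the point condition:
  u(0, 0) = -3  ⟹  A = -3  ✓
Hence u(x, y) = - 3 e^{- x}.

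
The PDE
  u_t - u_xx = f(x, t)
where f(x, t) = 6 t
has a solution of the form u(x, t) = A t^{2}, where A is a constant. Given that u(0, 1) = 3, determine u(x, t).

Substitute the ansatz u = A t^{2} into the left-hand side.
Derivatives of the ansatz:
  u_t = 2 A t
  u_xx = 0
Term by term:
  u_t = 2 A t
  -u_xx = 0
So the left-hand side equals
  2 A t
This must equal f(x, t) = 6 t identically.
Matching coefficients of the independent functions:
  [t]:  2 A = 6
Solving: A = 3.
Check against the point condition:
  u(0, 1) = 3  ⟹  A = 3  ✓
Hence u(x, t) = 3 t^{2}.

Answer: u(x, t) = 3 t^{2}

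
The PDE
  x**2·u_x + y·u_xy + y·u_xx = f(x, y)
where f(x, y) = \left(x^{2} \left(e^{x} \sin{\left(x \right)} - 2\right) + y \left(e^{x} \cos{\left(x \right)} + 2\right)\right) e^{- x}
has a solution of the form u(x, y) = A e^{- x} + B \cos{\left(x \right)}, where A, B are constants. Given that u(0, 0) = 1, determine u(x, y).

Substitute the ansatz u = A e^{- x} + B \cos{\left(x \right)} into the left-hand side.
Derivatives of the ansatz:
  u_x = - A e^{- x} - B \sin{\left(x \right)}
  u_xy = 0
  u_xx = A e^{- x} - B \cos{\left(x \right)}
Term by term:
  x**2·u_x = - A x^{2} e^{- x} - B x^{2} \sin{\left(x \right)}
  y·u_xy = 0
  y·u_xx = A y e^{- x} - B y \cos{\left(x \right)}
So the left-hand side equals
  - A x^{2} e^{- x} + A y e^{- x} - B x^{2} \sin{\left(x \right)} - B y \cos{\left(x \right)}
This must equal f(x, y) identically; expanded, f = x^{2} \sin{\left(x \right)} - 2 x^{2} e^{- x} + y \cos{\left(x \right)} + 2 y e^{- x}.
Matching coefficients of the independent functions:
  [x^{2} e^{- x}]:  - A = -2
  [x^{2} \sin{\left(x \right)}, y \cos{\left(x \right)}]:  - B = 1
  [y e^{- x}]:  A = 2
Solving: A = 2, B = -1.
Check against the point condition:
  u(0, 0) = 1  ⟹  A + B = 1  ✓
Hence u(x, y) = - \cos{\left(x \right)} + 2 e^{- x}.

Answer: u(x, y) = - \cos{\left(x \right)} + 2 e^{- x}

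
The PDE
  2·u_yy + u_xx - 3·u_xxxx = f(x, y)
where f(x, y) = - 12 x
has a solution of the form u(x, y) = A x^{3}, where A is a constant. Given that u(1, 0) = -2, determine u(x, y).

Substitute the ansatz u = A x^{3} into the left-hand side.
Derivatives of the ansatz:
  u_yy = 0
  u_xx = 6 A x
  u_xxxx = 0
Term by term:
  2·u_yy = 0
  u_xx = 6 A x
  -3·u_xxxx = 0
So the left-hand side equals
  6 A x
This must equal f(x, y) = - 12 x identically.
Matching coefficients of the independent functions:
  [x]:  6 A = -12
Solving: A = -2.
Check against the point condition:
  u(1, 0) = -2  ⟹  A = -2  ✓
Hence u(x, y) = - 2 x^{3}.

Answer: u(x, y) = - 2 x^{3}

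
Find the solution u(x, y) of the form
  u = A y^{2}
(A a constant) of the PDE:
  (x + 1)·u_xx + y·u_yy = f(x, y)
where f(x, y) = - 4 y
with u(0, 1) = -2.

Answer: u(x, y) = - 2 y^{2}

Derivation:
Substitute the ansatz u = A y^{2} into the left-hand side.
Derivatives of the ansatz:
  u_xx = 0
  u_yy = 2 A
Term by term:
  (x + 1)·u_xx = 0
  y·u_yy = 2 A y
So the left-hand side equals
  2 A y
This must equal f(x, y) = - 4 y identically.
Matching coefficients of the independent functions:
  [y]:  2 A = -4
Solving: A = -2.
Check against the point condition:
  u(0, 1) = -2  ⟹  A = -2  ✓
Hence u(x, y) = - 2 y^{2}.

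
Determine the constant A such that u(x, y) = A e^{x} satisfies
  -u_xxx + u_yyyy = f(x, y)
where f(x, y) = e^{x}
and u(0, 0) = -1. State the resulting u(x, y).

Substitute the ansatz u = A e^{x} into the left-hand side.
Derivatives of the ansatz:
  u_xxx = A e^{x}
  u_yyyy = 0
Term by term:
  -u_xxx = - A e^{x}
  u_yyyy = 0
So the left-hand side equals
  - A e^{x}
This must equal f(x, y) = e^{x} identically.
Matching coefficients of the independent functions:
  [e^{x}]:  - A = 1
Solving: A = -1.
Check against the point condition:
  u(0, 0) = -1  ⟹  A = -1  ✓
Hence u(x, y) = - e^{x}.

Answer: u(x, y) = - e^{x}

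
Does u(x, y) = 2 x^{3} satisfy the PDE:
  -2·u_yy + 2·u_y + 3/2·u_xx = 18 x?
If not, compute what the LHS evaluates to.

Evaluate each term of the left-hand side for u = 2 x^{3}.
Derivatives:
  u_yy = 0
  u_y = 0
  u_xx = 12 x
Terms:
  -2·u_yy = 0
  2·u_y = 0
  3/2·u_xx = 18 x
Sum: LHS = 18 x
This is exactly the given right-hand side, so u is a solution.

Answer: Yes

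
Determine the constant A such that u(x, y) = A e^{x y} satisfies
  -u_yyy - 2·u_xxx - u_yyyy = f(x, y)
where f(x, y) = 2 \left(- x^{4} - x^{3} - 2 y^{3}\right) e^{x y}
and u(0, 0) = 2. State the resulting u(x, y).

Substitute the ansatz u = A e^{x y} into the left-hand side.
Derivatives of the ansatz:
  u_yyy = A x^{3} e^{x y}
  u_xxx = A y^{3} e^{x y}
  u_yyyy = A x^{4} e^{x y}
Term by term:
  -u_yyy = - A x^{3} e^{x y}
  -2·u_xxx = - 2 A y^{3} e^{x y}
  -u_yyyy = - A x^{4} e^{x y}
So the left-hand side equals
  - A x^{4} e^{x y} - A x^{3} e^{x y} - 2 A y^{3} e^{x y}
This must equal f(x, y) identically; expanded, f = - 2 x^{4} e^{x y} - 2 x^{3} e^{x y} - 4 y^{3} e^{x y}.
Matching coefficients of the independent functions:
  [x^{3} e^{x y}, x^{4} e^{x y}]:  - A = -2
  [y^{3} e^{x y}]:  - 2 A = -4
Solving: A = 2.
Check against the point condition:
  u(0, 0) = 2  ⟹  A = 2  ✓
Hence u(x, y) = 2 e^{x y}.

Answer: u(x, y) = 2 e^{x y}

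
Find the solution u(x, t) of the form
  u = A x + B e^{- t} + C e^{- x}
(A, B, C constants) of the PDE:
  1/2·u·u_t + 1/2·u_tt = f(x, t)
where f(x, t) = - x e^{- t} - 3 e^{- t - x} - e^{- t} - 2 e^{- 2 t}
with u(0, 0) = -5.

Answer: u(x, t) = - x - 3 e^{- x} - 2 e^{- t}

Derivation:
Substitute the ansatz u = A x + B e^{- t} + C e^{- x} into the left-hand side.
Derivatives of the ansatz:
  u_t = - B e^{- t}
  u_tt = B e^{- t}
Term by term:
  1/2·u·u_t = - \frac{A B x e^{- t}}{2} - \frac{B^{2} e^{- 2 t}}{2} - \frac{B C e^{- t} e^{- x}}{2}
  1/2·u_tt = \frac{B e^{- t}}{2}
So the left-hand side equals
  - \frac{A B x e^{- t}}{2} - \frac{B^{2} e^{- 2 t}}{2} - \frac{B C e^{- t} e^{- x}}{2} + \frac{B e^{- t}}{2}
This must equal f(x, t) identically; expanded, f = - x e^{- t} - e^{- t} - 3 e^{- t} e^{- x} - 2 e^{- 2 t}.
Matching coefficients of the independent functions:
  [x e^{- t}]:  - \frac{A B}{2} = -1
  [e^{- t} e^{- x}]:  - \frac{B C}{2} = -3
  [e^{- 2 t}]:  - \frac{B^{2}}{2} = -2
  [e^{- t}]:  \frac{B}{2} = -1
Solving: A = -1, B = -2, C = -3.
Check against the point condition:
  u(0, 0) = -5  ⟹  B + C = -5  ✓
Hence u(x, t) = - x - 3 e^{- x} - 2 e^{- t}.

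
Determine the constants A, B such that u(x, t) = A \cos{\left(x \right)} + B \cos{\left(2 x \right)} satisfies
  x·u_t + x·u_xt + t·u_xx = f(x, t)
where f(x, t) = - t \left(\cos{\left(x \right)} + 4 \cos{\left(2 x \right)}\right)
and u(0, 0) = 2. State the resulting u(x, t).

Substitute the ansatz u = A \cos{\left(x \right)} + B \cos{\left(2 x \right)} into the left-hand side.
Derivatives of the ansatz:
  u_t = 0
  u_xt = 0
  u_xx = - A \cos{\left(x \right)} - 4 B \cos{\left(2 x \right)}
Term by term:
  x·u_t = 0
  x·u_xt = 0
  t·u_xx = - A t \cos{\left(x \right)} - 4 B t \cos{\left(2 x \right)}
So the left-hand side equals
  - A t \cos{\left(x \right)} - 4 B t \cos{\left(2 x \right)}
This must equal f(x, t) = - t \left(\cos{\left(x \right)} + 4 \cos{\left(2 x \right)}\right) identically.
Matching coefficients of the independent functions:
  [t \cos{\left(x \right)}]:  - A = -1
  [t \cos{\left(2 x \right)}]:  - 4 B = -4
Solving: A = 1, B = 1.
Check against the point condition:
  u(0, 0) = 2  ⟹  A + B = 2  ✓
Hence u(x, t) = \cos{\left(x \right)} + \cos{\left(2 x \right)}.

Answer: u(x, t) = \cos{\left(x \right)} + \cos{\left(2 x \right)}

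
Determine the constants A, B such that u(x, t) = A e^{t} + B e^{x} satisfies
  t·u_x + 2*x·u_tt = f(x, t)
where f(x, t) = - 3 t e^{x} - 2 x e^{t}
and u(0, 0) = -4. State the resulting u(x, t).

Substitute the ansatz u = A e^{t} + B e^{x} into the left-hand side.
Derivatives of the ansatz:
  u_x = B e^{x}
  u_tt = A e^{t}
Term by term:
  t·u_x = B t e^{x}
  2*x·u_tt = 2 A x e^{t}
So the left-hand side equals
  2 A x e^{t} + B t e^{x}
This must equal f(x, t) = - 3 t e^{x} - 2 x e^{t} identically.
Matching coefficients of the independent functions:
  [t e^{x}]:  B = -3
  [x e^{t}]:  2 A = -2
Solving: A = -1, B = -3.
Check against the point condition:
  u(0, 0) = -4  ⟹  A + B = -4  ✓
Hence u(x, t) = - e^{t} - 3 e^{x}.

Answer: u(x, t) = - e^{t} - 3 e^{x}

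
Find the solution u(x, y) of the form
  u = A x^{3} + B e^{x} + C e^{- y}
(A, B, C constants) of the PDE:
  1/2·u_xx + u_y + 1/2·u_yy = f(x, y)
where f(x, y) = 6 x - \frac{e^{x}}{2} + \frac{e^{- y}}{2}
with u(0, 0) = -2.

Substitute the ansatz u = A x^{3} + B e^{x} + C e^{- y} into the left-hand side.
Derivatives of the ansatz:
  u_xx = 6 A x + B e^{x}
  u_y = - C e^{- y}
  u_yy = C e^{- y}
Term by term:
  1/2·u_xx = 3 A x + \frac{B e^{x}}{2}
  u_y = - C e^{- y}
  1/2·u_yy = \frac{C e^{- y}}{2}
So the left-hand side equals
  3 A x + \frac{B e^{x}}{2} - \frac{C e^{- y}}{2}
This must equal f(x, y) = 6 x - \frac{e^{x}}{2} + \frac{e^{- y}}{2} identically.
Matching coefficients of the independent functions:
  [x]:  3 A = 6
  [e^{x}]:  \frac{B}{2} = - \frac{1}{2}
  [e^{- y}]:  - \frac{C}{2} = \frac{1}{2}
Solving: A = 2, B = -1, C = -1.
Check against the point condition:
  u(0, 0) = -2  ⟹  B + C = -2  ✓
Hence u(x, y) = 2 x^{3} - e^{x} - e^{- y}.

Answer: u(x, y) = 2 x^{3} - e^{x} - e^{- y}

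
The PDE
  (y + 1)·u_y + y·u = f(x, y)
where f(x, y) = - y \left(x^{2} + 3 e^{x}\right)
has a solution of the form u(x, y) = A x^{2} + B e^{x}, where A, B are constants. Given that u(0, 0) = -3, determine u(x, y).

Answer: u(x, y) = - x^{2} - 3 e^{x}

Derivation:
Substitute the ansatz u = A x^{2} + B e^{x} into the left-hand side.
Derivatives of the ansatz:
  u_y = 0
Term by term:
  (y + 1)·u_y = 0
  y·u = A x^{2} y + B y e^{x}
So the left-hand side equals
  A x^{2} y + B y e^{x}
This must equal f(x, y) = - y \left(x^{2} + 3 e^{x}\right) identically.
Matching coefficients of the independent functions:
  [x^{2} y]:  A = -1
  [y e^{x}]:  B = -3
Solving: A = -1, B = -3.
Check against the point condition:
  u(0, 0) = -3  ⟹  B = -3  ✓
Hence u(x, y) = - x^{2} - 3 e^{x}.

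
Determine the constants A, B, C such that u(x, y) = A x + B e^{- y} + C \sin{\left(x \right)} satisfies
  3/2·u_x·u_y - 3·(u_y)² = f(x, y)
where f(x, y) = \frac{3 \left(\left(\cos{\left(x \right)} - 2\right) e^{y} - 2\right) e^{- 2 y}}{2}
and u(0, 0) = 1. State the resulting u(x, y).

Answer: u(x, y) = 2 x - \sin{\left(x \right)} + e^{- y}

Derivation:
Substitute the ansatz u = A x + B e^{- y} + C \sin{\left(x \right)} into the left-hand side.
Derivatives of the ansatz:
  u_x = A + C \cos{\left(x \right)}
  u_y = - B e^{- y}
Term by term:
  3/2·u_x·u_y = - \frac{3 A B e^{- y}}{2} - \frac{3 B C e^{- y} \cos{\left(x \right)}}{2}
  -3·(u_y)² = - 3 B^{2} e^{- 2 y}
So the left-hand side equals
  - \frac{3 A B e^{- y}}{2} - 3 B^{2} e^{- 2 y} - \frac{3 B C e^{- y} \cos{\left(x \right)}}{2}
This must equal f(x, y) identically; expanded, f = \frac{3 e^{- y} \cos{\left(x \right)}}{2} - 3 e^{- y} - 3 e^{- 2 y}.
Matching coefficients of the independent functions:
  [e^{- y} \cos{\left(x \right)}]:  - \frac{3 B C}{2} = \frac{3}{2}
  [e^{- 2 y}]:  - 3 B^{2} = -3
  [e^{- y}]:  - \frac{3 A B}{2} = -3
These equations allow (A, B, C) = (-2, -1, 1) or (2, 1, -1).
Impose the point condition(s):
  u(0, 0) = 1  ⟹  B = 1
Only A = 2, B = 1, C = -1 satisfies everything.
Hence u(x, y) = 2 x - \sin{\left(x \right)} + e^{- y}.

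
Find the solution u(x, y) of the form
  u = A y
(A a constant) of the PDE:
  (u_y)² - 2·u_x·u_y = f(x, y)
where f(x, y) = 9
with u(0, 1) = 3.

Answer: u(x, y) = 3 y

Derivation:
Substitute the ansatz u = A y into the left-hand side.
Derivatives of the ansatz:
  u_y = A
  u_x = 0
Term by term:
  (u_y)² = A^{2}
  -2·u_x·u_y = 0
So the left-hand side equals
  A^{2}
This must equal f(x, y) = 9 identically.
Matching coefficients of the independent functions:
  [constant term]:  A^{2} = 9
These equations allow (A) = (-3) or (3).
Impose the point condition(s):
  u(0, 1) = 3  ⟹  A = 3
Only A = 3 satisfies everything.
Hence u(x, y) = 3 y.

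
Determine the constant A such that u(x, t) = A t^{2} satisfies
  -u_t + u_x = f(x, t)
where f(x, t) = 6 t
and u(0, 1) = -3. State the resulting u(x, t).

Substitute the ansatz u = A t^{2} into the left-hand side.
Derivatives of the ansatz:
  u_t = 2 A t
  u_x = 0
Term by term:
  -u_t = - 2 A t
  u_x = 0
So the left-hand side equals
  - 2 A t
This must equal f(x, t) = 6 t identically.
Matching coefficients of the independent functions:
  [t]:  - 2 A = 6
Solving: A = -3.
Check against the point condition:
  u(0, 1) = -3  ⟹  A = -3  ✓
Hence u(x, t) = - 3 t^{2}.

Answer: u(x, t) = - 3 t^{2}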